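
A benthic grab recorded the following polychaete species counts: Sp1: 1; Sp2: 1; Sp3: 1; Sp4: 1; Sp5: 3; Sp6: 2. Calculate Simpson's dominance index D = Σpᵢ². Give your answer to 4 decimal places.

Total N = 1+1+1+1+3+2 = 9, so the proportions are 0.111111, 0.111111, 0.111111, 0.111111, 0.333333, 0.222222 (working shown to 6 dp, full precision carried).
D = 0.111111² + 0.111111² + 0.111111² + 0.111111² + 0.333333² + 0.222222² = 0.012346 + 0.012346 + 0.012346 + 0.012346 + 0.111111 + 0.049383 = 0.209877.
To 4 decimal places, D = 0.2099.

0.2099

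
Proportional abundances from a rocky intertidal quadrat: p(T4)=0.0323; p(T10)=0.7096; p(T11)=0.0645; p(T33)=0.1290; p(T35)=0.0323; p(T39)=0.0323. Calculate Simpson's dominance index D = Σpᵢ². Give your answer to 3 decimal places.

D = 0.0323² + 0.7096² + 0.0645² + 0.129² + 0.0323² + 0.0323² = 0.00104 + 0.50353 + 0.00416 + 0.01664 + 0.00104 + 0.00104 = 0.52746 (working shown to 5 dp, full precision carried).
To 3 decimal places, D = 0.527.

0.527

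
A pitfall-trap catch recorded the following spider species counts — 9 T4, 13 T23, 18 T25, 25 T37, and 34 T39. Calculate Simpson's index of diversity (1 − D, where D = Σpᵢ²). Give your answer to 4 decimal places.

Total N = 9+13+18+25+34 = 99, so the proportions are 0.090909, 0.131313, 0.181818, 0.252525, 0.343434 (working shown to 6 dp, full precision carried).
D = 0.090909² + 0.131313² + 0.181818² + 0.252525² + 0.343434² = 0.008264 + 0.017243 + 0.033058 + 0.063769 + 0.117947 = 0.240282.
So 1 − D = 0.759718, i.e. 0.7597 to 4 decimal places.

0.7597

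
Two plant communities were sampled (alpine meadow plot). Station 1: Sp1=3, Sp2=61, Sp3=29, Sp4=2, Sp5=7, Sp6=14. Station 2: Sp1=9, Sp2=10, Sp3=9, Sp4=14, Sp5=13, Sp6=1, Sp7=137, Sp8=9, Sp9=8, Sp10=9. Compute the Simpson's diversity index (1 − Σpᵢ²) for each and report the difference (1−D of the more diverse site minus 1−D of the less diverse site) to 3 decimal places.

0.051

Station 1: N=116, proportions 0.02586, 0.52586, 0.25, 0.01724, 0.06034, 0.12069, giving 1−D = 0.64180 (working shown to 5 dp, full precision carried).
Station 2: N=219, proportions 0.0411, 0.04566, 0.0411, 0.06393, 0.05936, 0.00457, 0.62557, 0.0411, 0.03653, 0.0411, giving 1−D = 0.59086.
Difference = |0.64180 − 0.59086| = 0.05094, i.e. 0.051 to 3 decimal places.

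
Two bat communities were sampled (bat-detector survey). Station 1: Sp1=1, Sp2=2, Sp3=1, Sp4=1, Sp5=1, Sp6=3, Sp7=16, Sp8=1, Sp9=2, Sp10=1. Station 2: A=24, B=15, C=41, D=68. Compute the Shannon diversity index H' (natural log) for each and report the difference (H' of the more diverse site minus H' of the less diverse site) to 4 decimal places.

Station 1: N=29, proportions 0.034483, 0.068966, 0.034483, 0.034483, 0.034483, 0.103448, 0.551724, 0.034483, 0.068966, 0.034483, giving H' = 1.628336 (working shown to 6 dp, full precision carried).
Station 2: N=148, proportions 0.162162, 0.101351, 0.277027, 0.459459, giving H' = 1.239935.
Difference = |1.628336 − 1.239935| = 0.388401, i.e. 0.3884 to 4 decimal places.

0.3884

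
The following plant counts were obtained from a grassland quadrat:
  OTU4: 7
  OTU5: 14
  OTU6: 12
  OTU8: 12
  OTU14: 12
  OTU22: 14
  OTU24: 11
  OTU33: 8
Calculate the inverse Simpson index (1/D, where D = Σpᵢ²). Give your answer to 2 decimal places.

Total N = 7+14+12+12+12+14+11+8 = 90, so the proportions are 0.077778, 0.155556, 0.133333, 0.133333, 0.133333, 0.155556, 0.122222, 0.088889 (working shown to 6 dp, full precision carried).
D = 0.077778² + 0.155556² + 0.133333² + 0.133333² + 0.133333² + 0.155556² + 0.122222² + 0.088889² = 0.006049 + 0.024198 + 0.017778 + 0.017778 + 0.017778 + 0.024198 + 0.014938 + 0.007901 = 0.130617.
So 1/D = 7.6560, i.e. 7.66 to 2 decimal places.

7.66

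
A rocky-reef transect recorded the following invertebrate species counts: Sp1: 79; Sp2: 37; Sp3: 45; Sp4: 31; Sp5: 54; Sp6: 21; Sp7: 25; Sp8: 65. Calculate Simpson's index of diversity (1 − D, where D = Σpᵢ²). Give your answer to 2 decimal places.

Total N = 79+37+45+31+54+21+25+65 = 357, so the proportions are 0.2213, 0.1036, 0.1261, 0.0868, 0.1513, 0.0588, 0.07, 0.1821 (working shown to 4 dp, full precision carried).
D = 0.2213² + 0.1036² + 0.1261² + 0.0868² + 0.1513² + 0.0588² + 0.07² + 0.1821² = 0.0490 + 0.0107 + 0.0159 + 0.0075 + 0.0229 + 0.0035 + 0.0049 + 0.0332 = 0.1475.
So 1 − D = 0.8525, i.e. 0.85 to 2 decimal places.

0.85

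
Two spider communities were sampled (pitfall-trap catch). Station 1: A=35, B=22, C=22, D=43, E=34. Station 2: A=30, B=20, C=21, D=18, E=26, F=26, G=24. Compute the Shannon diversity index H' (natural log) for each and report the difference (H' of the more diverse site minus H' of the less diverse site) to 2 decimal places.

Station 1: N=156, proportions 0.22436, 0.14103, 0.14103, 0.27564, 0.21795, giving H' = 1.57504 (working shown to 5 dp, full precision carried).
Station 2: N=165, proportions 0.18182, 0.12121, 0.12727, 0.10909, 0.15758, 0.15758, 0.14545, giving H' = 1.93257.
Difference = |1.57504 − 1.93257| = 0.35753, i.e. 0.36 to 2 decimal places.

0.36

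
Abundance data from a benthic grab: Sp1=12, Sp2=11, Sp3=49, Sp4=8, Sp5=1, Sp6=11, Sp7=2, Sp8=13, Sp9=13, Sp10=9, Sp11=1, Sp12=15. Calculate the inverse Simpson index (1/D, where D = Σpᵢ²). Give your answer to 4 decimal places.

6.0054

Total N = 12+11+49+8+1+11+2+13+13+9+1+15 = 145, so the proportions are 0.08275862, 0.07586207, 0.33793103, 0.05517241, 0.00689655, 0.07586207, 0.0137931, 0.08965517, 0.08965517, 0.06206897, 0.00689655, 0.10344828 (working shown to 8 dp, full precision carried).
D = 0.08275862² + 0.07586207² + 0.33793103² + 0.05517241² + 0.00689655² + 0.07586207² + 0.0137931² + 0.08965517² + 0.08965517² + 0.06206897² + 0.00689655² + 0.10344828² = 0.00684899 + 0.00575505 + 0.11419738 + 0.00304400 + 0.00004756 + 0.00575505 + 0.00019025 + 0.00803805 + 0.00803805 + 0.00385256 + 0.00004756 + 0.01070155 = 0.16651605.
So 1/D = 6.005427, i.e. 6.0054 to 4 decimal places.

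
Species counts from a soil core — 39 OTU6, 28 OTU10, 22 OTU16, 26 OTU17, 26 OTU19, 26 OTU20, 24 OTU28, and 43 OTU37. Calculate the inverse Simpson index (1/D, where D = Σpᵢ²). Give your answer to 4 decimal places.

7.5609

Total N = 39+28+22+26+26+26+24+43 = 234, so the proportions are 0.16666667, 0.11965812, 0.09401709, 0.11111111, 0.11111111, 0.11111111, 0.1025641, 0.18376068 (working shown to 8 dp, full precision carried).
D = 0.16666667² + 0.11965812² + 0.09401709² + 0.11111111² + 0.11111111² + 0.11111111² + 0.1025641² + 0.18376068² = 0.02777778 + 0.01431807 + 0.00883921 + 0.01234568 + 0.01234568 + 0.01234568 + 0.01051940 + 0.03376799 = 0.13225948.
So 1/D = 7.560895, i.e. 7.5609 to 4 decimal places.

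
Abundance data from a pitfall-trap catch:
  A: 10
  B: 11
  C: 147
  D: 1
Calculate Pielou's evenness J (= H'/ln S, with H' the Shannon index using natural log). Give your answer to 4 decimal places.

Total N = 10+11+147+1 = 169, so the proportions are 0.059172, 0.065089, 0.869822, 0.005917 (working shown to 6 dp, full precision carried).
H' = −Σ pᵢ ln pᵢ = −((-0.167297) + (-0.177823) + (-0.121311) + (-0.030354)) = 0.496785.
With S = 4 species, ln S = 1.386294, so J = 0.496785/1.386294 = 0.358354, i.e. 0.3584 to 4 decimal places.

0.3584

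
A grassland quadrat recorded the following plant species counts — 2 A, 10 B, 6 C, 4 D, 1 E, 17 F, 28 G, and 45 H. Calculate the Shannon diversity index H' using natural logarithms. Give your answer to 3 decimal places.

Total N = 2+10+6+4+1+17+28+45 = 113, so the proportions are 0.0177, 0.0885, 0.0531, 0.0354, 0.00885, 0.15044, 0.24779, 0.39823 (working shown to 5 dp, full precision carried).
Each pᵢ ln pᵢ term: 0.0177×(-4.03424)=-0.07140, 0.0885×(-2.42480)=-0.21458, 0.0531×(-2.93563)=-0.15587, 0.0354×(-3.34109)=-0.11827, 0.00885×(-4.72739)=-0.04184, 0.15044×(-1.89417)=-0.28496, 0.24779×(-1.39518)=-0.34571, 0.39823×(-0.92073)=-0.36666.
Sum = -1.59930, so H' = 1.599.

1.599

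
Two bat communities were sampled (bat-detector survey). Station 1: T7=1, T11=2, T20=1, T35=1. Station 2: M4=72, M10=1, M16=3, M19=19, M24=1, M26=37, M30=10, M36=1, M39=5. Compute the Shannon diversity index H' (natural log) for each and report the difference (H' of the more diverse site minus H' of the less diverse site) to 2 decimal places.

Station 1: N=5, proportions 0.2, 0.4, 0.2, 0.2, giving H' = 1.3322 (working shown to 4 dp, full precision carried).
Station 2: N=149, proportions 0.4832, 0.0067, 0.0201, 0.1275, 0.0067, 0.2483, 0.0671, 0.0067, 0.0336, giving H' = 1.4346.
Difference = |1.3322 − 1.4346| = 0.1024, i.e. 0.10 to 2 decimal places.

0.10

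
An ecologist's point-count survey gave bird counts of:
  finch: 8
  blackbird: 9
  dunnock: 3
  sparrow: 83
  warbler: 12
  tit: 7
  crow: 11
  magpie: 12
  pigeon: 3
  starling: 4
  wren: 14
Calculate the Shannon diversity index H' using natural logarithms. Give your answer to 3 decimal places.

1.787

Total N = 8+9+3+83+12+7+11+12+3+4+14 = 166, so the proportions are 0.04819, 0.05422, 0.01807, 0.5, 0.07229, 0.04217, 0.06627, 0.07229, 0.01807, 0.0241, 0.08434 (working shown to 5 dp, full precision carried).
Each pᵢ ln pᵢ term: 0.04819×(-3.03255)=-0.14615, 0.05422×(-2.91476)=-0.15803, 0.01807×(-4.01338)=-0.07253, 0.5×(-0.69315)=-0.34657, 0.07229×(-2.62708)=-0.18991, 0.04217×(-3.16608)=-0.13351, 0.06627×(-2.71409)=-0.17985, 0.07229×(-2.62708)=-0.18991, 0.01807×(-4.01338)=-0.07253, 0.0241×(-3.72569)=-0.08978, 0.08434×(-2.47293)=-0.20856.
Sum = -1.78733, so H' = 1.787.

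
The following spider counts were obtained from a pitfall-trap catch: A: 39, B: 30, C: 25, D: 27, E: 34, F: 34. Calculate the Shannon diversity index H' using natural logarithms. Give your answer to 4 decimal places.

Total N = 39+30+25+27+34+34 = 189, so the proportions are 0.206349, 0.15873, 0.132275, 0.142857, 0.179894, 0.179894 (working shown to 6 dp, full precision carried).
Each pᵢ ln pᵢ term: 0.206349×(-1.578185)=-0.325657, 0.15873×(-1.840550)=-0.292151, 0.132275×(-2.022871)=-0.267576, 0.142857×(-1.945910)=-0.277987, 0.179894×(-1.715386)=-0.308588, 0.179894×(-1.715386)=-0.308588.
Sum = -1.780547, so H' = 1.7805.

1.7805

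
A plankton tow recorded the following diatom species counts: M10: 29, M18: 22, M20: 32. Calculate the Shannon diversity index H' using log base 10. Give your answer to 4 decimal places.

0.4720

Total N = 29+22+32 = 83, so the proportions are 0.349398, 0.26506, 0.385542 (working shown to 6 dp, full precision carried).
Each pᵢ log₁₀ pᵢ term: 0.349398×(-0.456680)=-0.159563, 0.26506×(-0.576655)=-0.152848, 0.385542×(-0.413928)=-0.159587.
Sum = -0.471998, so H' = 0.4720.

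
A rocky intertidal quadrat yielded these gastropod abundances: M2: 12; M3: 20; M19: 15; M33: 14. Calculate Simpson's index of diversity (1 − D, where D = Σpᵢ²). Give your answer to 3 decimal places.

0.741

Total N = 12+20+15+14 = 61, so the proportions are 0.19672, 0.32787, 0.2459, 0.22951 (working shown to 5 dp, full precision carried).
D = 0.19672² + 0.32787² + 0.2459² + 0.22951² = 0.03870 + 0.10750 + 0.06047 + 0.05267 = 0.25934.
So 1 − D = 0.74066, i.e. 0.741 to 3 decimal places.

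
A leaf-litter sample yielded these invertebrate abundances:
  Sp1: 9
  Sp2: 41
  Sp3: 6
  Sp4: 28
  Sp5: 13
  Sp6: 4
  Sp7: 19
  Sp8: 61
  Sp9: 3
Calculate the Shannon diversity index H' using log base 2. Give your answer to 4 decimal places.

Total N = 9+41+6+28+13+4+19+61+3 = 184, so the proportions are 0.048913, 0.222826, 0.032609, 0.152174, 0.070652, 0.021739, 0.103261, 0.331522, 0.016304 (working shown to 6 dp, full precision carried).
Each pᵢ log₂ pᵢ term: 0.048913×(-4.353637)=-0.212950, 0.222826×(-2.166010)=-0.482644, 0.032609×(-4.938599)=-0.161041, 0.152174×(-2.716207)=-0.413336, 0.070652×(-3.823122)=-0.270112, 0.021739×(-5.523562)=-0.120077, 0.103261×(-3.275634)=-0.338245, 0.331522×(-1.592825)=-0.528056, 0.016304×(-5.938599)=-0.096825.
Sum = -2.623285, so H' = 2.6233.

2.6233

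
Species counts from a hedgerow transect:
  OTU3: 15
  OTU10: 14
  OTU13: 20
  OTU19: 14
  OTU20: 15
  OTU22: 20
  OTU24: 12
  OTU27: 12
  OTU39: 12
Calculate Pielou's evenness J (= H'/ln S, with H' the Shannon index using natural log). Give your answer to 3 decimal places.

0.991

Total N = 15+14+20+14+15+20+12+12+12 = 134, so the proportions are 0.11194, 0.10448, 0.14925, 0.10448, 0.11194, 0.14925, 0.08955, 0.08955, 0.08955 (working shown to 5 dp, full precision carried).
H' = −Σ pᵢ ln pᵢ = −((-0.24513) + (-0.23599) + (-0.28390) + (-0.23599) + (-0.24513) + (-0.28390) + (-0.21608) + (-0.21608) + (-0.21608)) = 2.17828.
With S = 9 species, ln S = 2.19722, so J = 2.17828/2.19722 = 0.99138, i.e. 0.991 to 3 decimal places.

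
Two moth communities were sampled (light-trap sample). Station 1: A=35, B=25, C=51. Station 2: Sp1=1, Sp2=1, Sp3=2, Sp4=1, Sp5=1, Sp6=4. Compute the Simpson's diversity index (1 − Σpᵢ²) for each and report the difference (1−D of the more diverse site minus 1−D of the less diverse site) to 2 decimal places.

0.12

Station 1: N=111, proportions 0.3153, 0.2252, 0.4595, giving 1−D = 0.6387 (working shown to 4 dp, full precision carried).
Station 2: N=10, proportions 0.1, 0.1, 0.2, 0.1, 0.1, 0.4, giving 1−D = 0.7600.
Difference = |0.6387 − 0.7600| = 0.1213, i.e. 0.12 to 2 decimal places.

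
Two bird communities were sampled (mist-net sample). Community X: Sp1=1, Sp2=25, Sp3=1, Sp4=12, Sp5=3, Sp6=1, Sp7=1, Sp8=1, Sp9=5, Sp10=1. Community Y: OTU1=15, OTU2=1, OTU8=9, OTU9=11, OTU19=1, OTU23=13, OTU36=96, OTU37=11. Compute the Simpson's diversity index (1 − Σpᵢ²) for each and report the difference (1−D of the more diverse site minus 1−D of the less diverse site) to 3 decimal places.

0.092

Community X: N=51, proportions 0.019608, 0.490196, 0.019608, 0.235294, 0.058824, 0.019608, 0.019608, 0.019608, 0.098039, 0.019608, giving 1−D = 0.688966 (working shown to 6 dp, full precision carried).
Community Y: N=157, proportions 0.095541, 0.006369, 0.057325, 0.070064, 0.006369, 0.082803, 0.611465, 0.070064, giving 1−D = 0.596941.
Difference = |0.688966 − 0.596941| = 0.092025, i.e. 0.092 to 3 decimal places.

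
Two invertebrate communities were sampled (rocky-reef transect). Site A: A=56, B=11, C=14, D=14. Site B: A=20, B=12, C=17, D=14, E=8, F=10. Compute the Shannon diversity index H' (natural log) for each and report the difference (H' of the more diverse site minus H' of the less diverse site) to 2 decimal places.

0.62

Site A: N=95, proportions 0.58947, 0.11579, 0.14737, 0.14737, giving H' = 1.12556 (working shown to 5 dp, full precision carried).
Site B: N=81, proportions 0.24691, 0.14815, 0.20988, 0.17284, 0.09877, 0.12346, giving H' = 1.74622.
Difference = |1.12556 − 1.74622| = 0.62066, i.e. 0.62 to 2 decimal places.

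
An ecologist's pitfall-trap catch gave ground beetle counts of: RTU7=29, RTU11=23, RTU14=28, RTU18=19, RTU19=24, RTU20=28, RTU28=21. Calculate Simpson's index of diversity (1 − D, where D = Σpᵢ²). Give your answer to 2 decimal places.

0.85

Total N = 29+23+28+19+24+28+21 = 172, so the proportions are 0.1686, 0.1337, 0.1628, 0.1105, 0.1395, 0.1628, 0.1221 (working shown to 4 dp, full precision carried).
D = 0.1686² + 0.1337² + 0.1628² + 0.1105² + 0.1395² + 0.1628² + 0.1221² = 0.0284 + 0.0179 + 0.0265 + 0.0122 + 0.0195 + 0.0265 + 0.0149 = 0.1459.
So 1 − D = 0.8541, i.e. 0.85 to 2 decimal places.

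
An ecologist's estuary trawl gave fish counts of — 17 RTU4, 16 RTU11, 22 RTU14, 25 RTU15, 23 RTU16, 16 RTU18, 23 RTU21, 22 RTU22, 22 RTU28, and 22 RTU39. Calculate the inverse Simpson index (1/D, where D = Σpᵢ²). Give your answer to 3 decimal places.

9.788

Total N = 17+16+22+25+23+16+23+22+22+22 = 208, so the proportions are 0.0817308, 0.0769231, 0.1057692, 0.1201923, 0.1105769, 0.0769231, 0.1105769, 0.1057692, 0.1057692, 0.1057692 (working shown to 7 dp, full precision carried).
D = 0.0817308² + 0.0769231² + 0.1057692² + 0.1201923² + 0.1105769² + 0.0769231² + 0.1105769² + 0.1057692² + 0.1057692² + 0.1057692² = 0.0066799 + 0.0059172 + 0.0111871 + 0.0144462 + 0.0122273 + 0.0059172 + 0.0122273 + 0.0111871 + 0.0111871 + 0.0111871 = 0.1021635.
So 1/D = 9.78824, i.e. 9.788 to 3 decimal places.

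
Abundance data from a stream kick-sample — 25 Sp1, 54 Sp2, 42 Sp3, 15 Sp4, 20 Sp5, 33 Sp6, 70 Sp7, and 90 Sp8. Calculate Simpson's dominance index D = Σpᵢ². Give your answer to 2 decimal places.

Total N = 25+54+42+15+20+33+70+90 = 349, so the proportions are 0.0716, 0.1547, 0.1203, 0.043, 0.0573, 0.0946, 0.2006, 0.2579 (working shown to 4 dp, full precision carried).
D = 0.0716² + 0.1547² + 0.1203² + 0.043² + 0.0573² + 0.0946² + 0.2006² + 0.2579² = 0.0051 + 0.0239 + 0.0145 + 0.0018 + 0.0033 + 0.0089 + 0.0402 + 0.0665 = 0.1644.
To 2 decimal places, D = 0.16.

0.16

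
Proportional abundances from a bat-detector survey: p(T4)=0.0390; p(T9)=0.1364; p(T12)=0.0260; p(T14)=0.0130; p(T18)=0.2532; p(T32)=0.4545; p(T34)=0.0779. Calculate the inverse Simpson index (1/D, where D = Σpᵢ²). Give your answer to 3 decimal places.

D = 0.039² + 0.1364² + 0.026² + 0.013² + 0.2532² + 0.4545² + 0.0779² = 0.0015210 + 0.0186050 + 0.0006760 + 0.0001690 + 0.0641102 + 0.2065703 + 0.0060684 = 0.2977199 (working shown to 7 dp, full precision carried).
So 1/D = 3.35886, i.e. 3.359 to 3 decimal places.

3.359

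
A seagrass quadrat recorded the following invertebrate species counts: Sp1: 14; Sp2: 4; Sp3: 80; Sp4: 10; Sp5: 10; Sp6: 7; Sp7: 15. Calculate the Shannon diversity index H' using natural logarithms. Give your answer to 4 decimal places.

1.4177

Total N = 14+4+80+10+10+7+15 = 140, so the proportions are 0.1, 0.028571, 0.571429, 0.071429, 0.071429, 0.05, 0.107143 (working shown to 6 dp, full precision carried).
Each pᵢ ln pᵢ term: 0.1×(-2.302585)=-0.230259, 0.028571×(-3.555348)=-0.101581, 0.571429×(-0.559616)=-0.319780, 0.071429×(-2.639057)=-0.188504, 0.071429×(-2.639057)=-0.188504, 0.05×(-2.995732)=-0.149787, 0.107143×(-2.233592)=-0.239313.
Sum = -1.417729, so H' = 1.4177.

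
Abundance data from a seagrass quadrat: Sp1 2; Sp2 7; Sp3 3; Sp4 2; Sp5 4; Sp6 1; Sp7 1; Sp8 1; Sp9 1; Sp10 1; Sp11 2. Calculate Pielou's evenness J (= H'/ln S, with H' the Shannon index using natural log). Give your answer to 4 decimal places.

0.8983

Total N = 2+7+3+2+4+1+1+1+1+1+2 = 25, so the proportions are 0.08, 0.28, 0.12, 0.08, 0.16, 0.04, 0.04, 0.04, 0.04, 0.04, 0.08 (working shown to 6 dp, full precision carried).
H' = −Σ pᵢ ln pᵢ = −((-0.202058) + (-0.356430) + (-0.254432) + (-0.202058) + (-0.293213) + (-0.128755) + (-0.128755) + (-0.128755) + (-0.128755) + (-0.128755) + (-0.202058)) = 2.154025.
With S = 11 species, ln S = 2.397895, so J = 2.154025/2.397895 = 0.898298, i.e. 0.8983 to 4 decimal places.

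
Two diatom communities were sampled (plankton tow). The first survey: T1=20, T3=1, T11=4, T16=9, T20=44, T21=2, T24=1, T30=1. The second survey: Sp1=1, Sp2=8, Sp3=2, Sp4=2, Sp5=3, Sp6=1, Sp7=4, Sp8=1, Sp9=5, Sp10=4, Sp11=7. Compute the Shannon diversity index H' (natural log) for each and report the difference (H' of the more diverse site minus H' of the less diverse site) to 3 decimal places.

The first survey: N=82, proportions 0.243902, 0.012195, 0.04878, 0.109756, 0.536585, 0.02439, 0.012195, 0.012195, giving H' = 1.319823 (working shown to 6 dp, full precision carried).
The second survey: N=38, proportions 0.026316, 0.210526, 0.052632, 0.052632, 0.078947, 0.026316, 0.105263, 0.026316, 0.131579, 0.105263, 0.184211, giving H' = 2.178037.
Difference = |1.319823 − 2.178037| = 0.858214, i.e. 0.858 to 3 decimal places.

0.858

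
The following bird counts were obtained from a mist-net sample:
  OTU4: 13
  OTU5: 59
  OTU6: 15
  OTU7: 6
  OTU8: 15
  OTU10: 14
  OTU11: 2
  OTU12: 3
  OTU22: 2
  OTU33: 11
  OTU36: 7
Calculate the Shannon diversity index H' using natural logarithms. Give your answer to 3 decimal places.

Total N = 13+59+15+6+15+14+2+3+2+11+7 = 147, so the proportions are 0.08844, 0.40136, 0.10204, 0.04082, 0.10204, 0.09524, 0.01361, 0.02041, 0.01361, 0.07483, 0.04762 (working shown to 5 dp, full precision carried).
Each pᵢ ln pᵢ term: 0.08844×(-2.42548)=-0.21450, 0.40136×(-0.91290)=-0.36640, 0.10204×(-2.28238)=-0.23290, 0.04082×(-3.19867)=-0.13056, 0.10204×(-2.28238)=-0.23290, 0.09524×(-2.35138)=-0.22394, 0.01361×(-4.29729)=-0.05847, 0.02041×(-3.89182)=-0.07942, 0.01361×(-4.29729)=-0.05847, 0.07483×(-2.59254)=-0.19400, 0.04762×(-3.04452)=-0.14498.
Sum = -1.93652, so H' = 1.937.

1.937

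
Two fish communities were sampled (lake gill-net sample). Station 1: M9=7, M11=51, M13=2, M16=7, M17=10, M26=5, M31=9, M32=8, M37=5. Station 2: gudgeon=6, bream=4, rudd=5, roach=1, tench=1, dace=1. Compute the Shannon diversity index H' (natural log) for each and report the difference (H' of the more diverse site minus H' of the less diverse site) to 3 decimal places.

0.177

Station 1: N=104, proportions 0.06731, 0.49038, 0.01923, 0.06731, 0.09615, 0.04808, 0.08654, 0.07692, 0.04808, giving H' = 1.71475 (working shown to 5 dp, full precision carried).
Station 2: N=18, proportions 0.33333, 0.22222, 0.27778, 0.05556, 0.05556, 0.05556, giving H' = 1.53799.
Difference = |1.71475 − 1.53799| = 0.17676, i.e. 0.177 to 3 decimal places.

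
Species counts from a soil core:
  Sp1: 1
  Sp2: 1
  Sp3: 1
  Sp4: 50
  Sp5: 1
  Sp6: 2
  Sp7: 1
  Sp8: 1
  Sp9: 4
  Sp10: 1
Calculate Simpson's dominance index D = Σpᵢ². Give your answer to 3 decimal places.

Total N = 1+1+1+50+1+2+1+1+4+1 = 63, so the proportions are 0.01587, 0.01587, 0.01587, 0.79365, 0.01587, 0.03175, 0.01587, 0.01587, 0.06349, 0.01587 (working shown to 5 dp, full precision carried).
D = 0.01587² + 0.01587² + 0.01587² + 0.79365² + 0.01587² + 0.03175² + 0.01587² + 0.01587² + 0.06349² + 0.01587² = 0.00025 + 0.00025 + 0.00025 + 0.62988 + 0.00025 + 0.00101 + 0.00025 + 0.00025 + 0.00403 + 0.00025 = 0.63668.
To 3 decimal places, D = 0.637.

0.637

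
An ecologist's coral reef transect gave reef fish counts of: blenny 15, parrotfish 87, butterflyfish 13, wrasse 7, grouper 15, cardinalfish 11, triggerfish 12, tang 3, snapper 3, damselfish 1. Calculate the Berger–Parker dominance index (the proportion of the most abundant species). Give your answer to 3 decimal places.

0.521

Total N = 15+87+13+7+15+11+12+3+3+1 = 167, so the proportions are 0.08982, 0.52096, 0.07784, 0.04192, 0.08982, 0.06587, 0.07186, 0.01796, 0.01796, 0.00599 (working shown to 5 dp, full precision carried).
The largest proportion is 0.52096, i.e. d = 0.521 to 3 decimal places.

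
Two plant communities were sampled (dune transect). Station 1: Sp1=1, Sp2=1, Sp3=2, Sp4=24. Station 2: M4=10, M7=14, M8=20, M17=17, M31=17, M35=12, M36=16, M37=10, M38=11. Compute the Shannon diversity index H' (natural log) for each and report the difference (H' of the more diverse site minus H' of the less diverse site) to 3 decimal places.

Station 1: N=28, proportions 0.03571, 0.03571, 0.07143, 0.85714, giving H' = 0.55865 (working shown to 5 dp, full precision carried).
Station 2: N=127, proportions 0.07874, 0.11024, 0.15748, 0.13386, 0.13386, 0.09449, 0.12598, 0.07874, 0.08661, giving H' = 2.16860.
Difference = |0.55865 − 2.16860| = 1.60995, i.e. 1.610 to 3 decimal places.

1.610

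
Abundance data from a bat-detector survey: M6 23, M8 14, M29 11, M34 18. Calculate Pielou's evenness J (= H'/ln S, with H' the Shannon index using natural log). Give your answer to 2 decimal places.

Total N = 23+14+11+18 = 66, so the proportions are 0.3485, 0.2121, 0.1667, 0.2727 (working shown to 4 dp, full precision carried).
H' = −Σ pᵢ ln pᵢ = −((-0.3674) + (-0.3289) + (-0.2986) + (-0.3543)) = 1.3493.
With S = 4 species, ln S = 1.3863, so J = 1.3493/1.3863 = 0.9733, i.e. 0.97 to 2 decimal places.

0.97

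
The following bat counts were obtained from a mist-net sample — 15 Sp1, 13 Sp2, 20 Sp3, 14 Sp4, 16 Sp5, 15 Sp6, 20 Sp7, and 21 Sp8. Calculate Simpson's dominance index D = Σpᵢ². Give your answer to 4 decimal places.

Total N = 15+13+20+14+16+15+20+21 = 134, so the proportions are 0.11194, 0.097015, 0.149254, 0.104478, 0.119403, 0.11194, 0.149254, 0.156716 (working shown to 6 dp, full precision carried).
D = 0.11194² + 0.097015² + 0.149254² + 0.104478² + 0.119403² + 0.11194² + 0.149254² + 0.156716² = 0.012531 + 0.009412 + 0.022277 + 0.010916 + 0.014257 + 0.012531 + 0.022277 + 0.024560 = 0.128759.
To 4 decimal places, D = 0.1288.

0.1288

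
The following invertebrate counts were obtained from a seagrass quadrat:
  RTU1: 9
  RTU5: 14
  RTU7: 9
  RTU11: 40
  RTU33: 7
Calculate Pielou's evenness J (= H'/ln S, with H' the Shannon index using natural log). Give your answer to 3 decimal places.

0.846

Total N = 9+14+9+40+7 = 79, so the proportions are 0.11392, 0.17722, 0.11392, 0.50633, 0.08861 (working shown to 5 dp, full precision carried).
H' = −Σ pᵢ ln pᵢ = −((-0.24747) + (-0.30665) + (-0.24747) + (-0.34459) + (-0.21474)) = 1.36092.
With S = 5 species, ln S = 1.60944, so J = 1.36092/1.60944 = 0.84559, i.e. 0.846 to 3 decimal places.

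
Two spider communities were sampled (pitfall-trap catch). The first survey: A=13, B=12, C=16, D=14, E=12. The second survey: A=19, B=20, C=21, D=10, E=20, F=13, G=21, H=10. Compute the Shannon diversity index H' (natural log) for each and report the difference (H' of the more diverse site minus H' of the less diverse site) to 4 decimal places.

0.4360

The first survey: N=67, proportions 0.1940299, 0.1791045, 0.238806, 0.2089552, 0.1791045, giving H' = 1.6033445 (working shown to 7 dp, full precision carried).
The second survey: N=134, proportions 0.141791, 0.1492537, 0.1567164, 0.0746269, 0.1492537, 0.0970149, 0.1567164, 0.0746269, giving H' = 2.0393352.
Difference = |1.6033445 − 2.0393352| = 0.4359907, i.e. 0.4360 to 4 decimal places.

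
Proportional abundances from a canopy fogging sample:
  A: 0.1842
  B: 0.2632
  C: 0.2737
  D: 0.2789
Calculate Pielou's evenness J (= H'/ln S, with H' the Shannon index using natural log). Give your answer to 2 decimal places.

H' = −Σ pᵢ ln pᵢ = −((-0.3116) + (-0.3513) + (-0.3546) + (-0.3561)) = 1.3737 (working shown to 4 dp, full precision carried).
With S = 4 species, ln S = 1.3863, so J = 1.3737/1.3863 = 0.9909, i.e. 0.99 to 2 decimal places.

0.99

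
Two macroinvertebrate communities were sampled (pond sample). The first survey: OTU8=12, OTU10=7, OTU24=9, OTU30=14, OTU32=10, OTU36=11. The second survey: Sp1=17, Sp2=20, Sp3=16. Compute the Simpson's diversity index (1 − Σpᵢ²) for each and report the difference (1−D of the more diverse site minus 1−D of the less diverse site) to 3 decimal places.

The first survey: N=63, proportions 0.19048, 0.11111, 0.14286, 0.22222, 0.15873, 0.1746, giving 1−D = 0.82590 (working shown to 5 dp, full precision carried).
The second survey: N=53, proportions 0.32075, 0.37736, 0.30189, giving 1−D = 0.66358.
Difference = |0.82590 − 0.66358| = 0.16232, i.e. 0.162 to 3 decimal places.

0.162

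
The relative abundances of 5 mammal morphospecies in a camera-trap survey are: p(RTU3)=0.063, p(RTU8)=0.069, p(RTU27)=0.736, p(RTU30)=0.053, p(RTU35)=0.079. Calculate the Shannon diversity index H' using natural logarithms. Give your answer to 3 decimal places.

0.940

Each pᵢ ln pᵢ term (working shown to 5 dp, full precision carried): 0.063×(-2.76462)=-0.17417, 0.069×(-2.67365)=-0.18448, 0.736×(-0.30653)=-0.22560, 0.053×(-2.93746)=-0.15569, 0.079×(-2.53831)=-0.20053.
Sum = -0.94047, so H' = 0.940.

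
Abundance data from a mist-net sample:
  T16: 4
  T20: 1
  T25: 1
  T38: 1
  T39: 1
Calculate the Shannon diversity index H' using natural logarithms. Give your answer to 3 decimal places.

Total N = 4+1+1+1+1 = 8, so the proportions are 0.5, 0.125, 0.125, 0.125, 0.125 (working shown to 5 dp, full precision carried).
Each pᵢ ln pᵢ term: 0.5×(-0.69315)=-0.34657, 0.125×(-2.07944)=-0.25993, 0.125×(-2.07944)=-0.25993, 0.125×(-2.07944)=-0.25993, 0.125×(-2.07944)=-0.25993.
Sum = -1.38629, so H' = 1.386.

1.386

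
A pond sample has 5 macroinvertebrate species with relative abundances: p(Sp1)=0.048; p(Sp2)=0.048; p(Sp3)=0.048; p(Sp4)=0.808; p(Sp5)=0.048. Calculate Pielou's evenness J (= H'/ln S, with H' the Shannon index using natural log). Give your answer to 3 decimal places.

H' = −Σ pᵢ ln pᵢ = −((-0.14575) + (-0.14575) + (-0.14575) + (-0.17226) + (-0.14575)) = 0.75528 (working shown to 5 dp, full precision carried).
With S = 5 species, ln S = 1.60944, so J = 0.75528/1.60944 = 0.46928, i.e. 0.469 to 3 decimal places.

0.469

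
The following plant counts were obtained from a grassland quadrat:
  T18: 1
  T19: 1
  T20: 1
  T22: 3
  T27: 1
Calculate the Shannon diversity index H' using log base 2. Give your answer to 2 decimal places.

2.13

Total N = 1+1+1+3+1 = 7, so the proportions are 0.1429, 0.1429, 0.1429, 0.4286, 0.1429 (working shown to 4 dp, full precision carried).
Each pᵢ log₂ pᵢ term: 0.1429×(-2.8074)=-0.4011, 0.1429×(-2.8074)=-0.4011, 0.1429×(-2.8074)=-0.4011, 0.4286×(-1.2224)=-0.5239, 0.1429×(-2.8074)=-0.4011.
Sum = -2.1281, so H' = 2.13.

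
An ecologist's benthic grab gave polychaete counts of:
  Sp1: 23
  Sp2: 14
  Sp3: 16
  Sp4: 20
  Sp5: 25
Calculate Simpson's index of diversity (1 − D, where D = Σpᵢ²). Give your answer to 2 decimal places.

Total N = 23+14+16+20+25 = 98, so the proportions are 0.2347, 0.1429, 0.1633, 0.2041, 0.2551 (working shown to 4 dp, full precision carried).
D = 0.2347² + 0.1429² + 0.1633² + 0.2041² + 0.2551² = 0.0551 + 0.0204 + 0.0267 + 0.0416 + 0.0651 = 0.2089.
So 1 − D = 0.7911, i.e. 0.79 to 2 decimal places.

0.79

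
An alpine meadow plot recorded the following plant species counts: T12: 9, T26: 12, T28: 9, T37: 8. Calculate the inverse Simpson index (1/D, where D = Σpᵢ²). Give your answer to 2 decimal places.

Total N = 9+12+9+8 = 38, so the proportions are 0.236842, 0.315789, 0.236842, 0.210526 (working shown to 6 dp, full precision carried).
D = 0.236842² + 0.315789² + 0.236842² + 0.210526² = 0.056094 + 0.099723 + 0.056094 + 0.044321 = 0.256233.
So 1/D = 3.9027, i.e. 3.90 to 2 decimal places.

3.90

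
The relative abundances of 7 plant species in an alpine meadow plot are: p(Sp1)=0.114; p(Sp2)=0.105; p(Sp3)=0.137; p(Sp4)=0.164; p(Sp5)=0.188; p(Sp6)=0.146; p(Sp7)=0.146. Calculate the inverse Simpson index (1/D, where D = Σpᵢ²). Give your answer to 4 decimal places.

D = 0.114² + 0.105² + 0.137² + 0.164² + 0.188² + 0.146² + 0.146² = 0.01299600 + 0.01102500 + 0.01876900 + 0.02689600 + 0.03534400 + 0.02131600 + 0.02131600 = 0.14766200 (working shown to 8 dp, full precision carried).
So 1/D = 6.772223, i.e. 6.7722 to 4 decimal places.

6.7722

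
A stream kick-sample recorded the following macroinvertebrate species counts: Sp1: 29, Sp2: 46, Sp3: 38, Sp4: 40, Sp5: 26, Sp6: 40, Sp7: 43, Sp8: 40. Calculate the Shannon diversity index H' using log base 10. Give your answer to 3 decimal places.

Total N = 29+46+38+40+26+40+43+40 = 302, so the proportions are 0.09603, 0.15232, 0.12583, 0.13245, 0.08609, 0.13245, 0.14238, 0.13245 (working shown to 5 dp, full precision carried).
Each pᵢ log₁₀ pᵢ term: 0.09603×(-1.01761)=-0.09772, 0.15232×(-0.81725)=-0.12448, 0.12583×(-0.90022)=-0.11327, 0.13245×(-0.87795)=-0.11628, 0.08609×(-1.06503)=-0.09169, 0.13245×(-0.87795)=-0.11628, 0.14238×(-0.84654)=-0.12053, 0.13245×(-0.87795)=-0.11628.
Sum = -0.89655, so H' = 0.897.

0.897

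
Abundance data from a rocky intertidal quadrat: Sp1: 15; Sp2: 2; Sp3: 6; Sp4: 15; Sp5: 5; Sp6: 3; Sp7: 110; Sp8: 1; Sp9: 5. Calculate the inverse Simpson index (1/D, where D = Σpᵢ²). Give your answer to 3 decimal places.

Total N = 15+2+6+15+5+3+110+1+5 = 162, so the proportions are 0.092593, 0.012346, 0.037037, 0.092593, 0.030864, 0.018519, 0.679012, 0.006173, 0.030864 (working shown to 6 dp, full precision carried).
D = 0.092593² + 0.012346² + 0.037037² + 0.092593² + 0.030864² + 0.018519² + 0.679012² + 0.006173² + 0.030864² = 0.008573 + 0.000152 + 0.001372 + 0.008573 + 0.000953 + 0.000343 + 0.461058 + 0.000038 + 0.000953 = 0.482015.
So 1/D = 2.07462, i.e. 2.075 to 3 decimal places.

2.075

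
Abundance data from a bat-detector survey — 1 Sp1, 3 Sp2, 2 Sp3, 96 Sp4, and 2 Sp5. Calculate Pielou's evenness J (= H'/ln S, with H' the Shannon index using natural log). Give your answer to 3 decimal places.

Total N = 1+3+2+96+2 = 104, so the proportions are 0.00962, 0.02885, 0.01923, 0.92308, 0.01923 (working shown to 5 dp, full precision carried).
H' = −Σ pᵢ ln pᵢ = −((-0.04466) + (-0.10228) + (-0.07599) + (-0.07389) + (-0.07599)) = 0.37280.
With S = 5 species, ln S = 1.60944, so J = 0.37280/1.60944 = 0.23163, i.e. 0.232 to 3 decimal places.

0.232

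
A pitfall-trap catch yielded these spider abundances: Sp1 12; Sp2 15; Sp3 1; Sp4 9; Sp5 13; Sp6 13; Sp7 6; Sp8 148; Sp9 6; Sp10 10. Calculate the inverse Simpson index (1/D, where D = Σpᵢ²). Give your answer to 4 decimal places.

2.3743

Total N = 12+15+1+9+13+13+6+148+6+10 = 233, so the proportions are 0.0515021, 0.0643777, 0.0042918, 0.0386266, 0.055794, 0.055794, 0.0257511, 0.6351931, 0.0257511, 0.0429185 (working shown to 7 dp, full precision carried).
D = 0.0515021² + 0.0643777² + 0.0042918² + 0.0386266² + 0.055794² + 0.055794² + 0.0257511² + 0.6351931² + 0.0257511² + 0.0429185² = 0.0026525 + 0.0041445 + 0.0000184 + 0.0014920 + 0.0031130 + 0.0031130 + 0.0006631 + 0.4034703 + 0.0006631 + 0.0018420 = 0.4211719.
So 1/D = 2.374328, i.e. 2.3743 to 4 decimal places.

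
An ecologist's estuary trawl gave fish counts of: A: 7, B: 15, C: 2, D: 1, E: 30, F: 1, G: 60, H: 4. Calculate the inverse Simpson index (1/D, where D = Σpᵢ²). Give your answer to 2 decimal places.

Total N = 7+15+2+1+30+1+60+4 = 120, so the proportions are 0.05833, 0.125, 0.01667, 0.00833, 0.25, 0.00833, 0.5, 0.03333 (working shown to 5 dp, full precision carried).
D = 0.05833² + 0.125² + 0.01667² + 0.00833² + 0.25² + 0.00833² + 0.5² + 0.03333² = 0.00340 + 0.01562 + 0.00028 + 0.00007 + 0.06250 + 0.00007 + 0.25000 + 0.00111 = 0.33306.
So 1/D = 3.0025, i.e. 3.00 to 2 decimal places.

3.00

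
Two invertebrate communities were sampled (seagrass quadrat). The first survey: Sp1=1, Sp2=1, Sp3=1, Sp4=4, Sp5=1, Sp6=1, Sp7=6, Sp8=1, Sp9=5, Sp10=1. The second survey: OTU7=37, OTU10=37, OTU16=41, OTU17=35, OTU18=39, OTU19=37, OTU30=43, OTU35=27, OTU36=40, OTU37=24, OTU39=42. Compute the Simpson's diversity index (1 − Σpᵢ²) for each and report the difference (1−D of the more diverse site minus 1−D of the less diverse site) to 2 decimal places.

0.08

The first survey: N=22, proportions 0.04545, 0.04545, 0.04545, 0.18182, 0.04545, 0.04545, 0.27273, 0.04545, 0.22727, 0.04545, giving 1−D = 0.82645 (working shown to 5 dp, full precision carried).
The second survey: N=402, proportions 0.09204, 0.09204, 0.10199, 0.08706, 0.09701, 0.09204, 0.10697, 0.06716, 0.0995, 0.0597, 0.10448, giving 1−D = 0.90686.
Difference = |0.82645 − 0.90686| = 0.08041, i.e. 0.08 to 2 decimal places.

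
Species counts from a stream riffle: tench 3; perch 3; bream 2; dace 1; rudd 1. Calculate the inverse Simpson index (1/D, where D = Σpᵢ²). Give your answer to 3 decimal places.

4.167

Total N = 3+3+2+1+1 = 10, so the proportions are 0.3, 0.3, 0.2, 0.1, 0.1 (working shown to 7 dp, full precision carried).
D = 0.3² + 0.3² + 0.2² + 0.1² + 0.1² = 0.0900000 + 0.0900000 + 0.0400000 + 0.0100000 + 0.0100000 = 0.2400000.
So 1/D = 4.16667, i.e. 4.167 to 3 decimal places.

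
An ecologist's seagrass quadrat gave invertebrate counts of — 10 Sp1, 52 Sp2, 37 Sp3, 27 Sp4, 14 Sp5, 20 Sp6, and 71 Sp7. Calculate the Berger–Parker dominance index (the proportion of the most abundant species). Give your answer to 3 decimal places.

0.307

Total N = 10+52+37+27+14+20+71 = 231, so the proportions are 0.04329, 0.22511, 0.16017, 0.11688, 0.06061, 0.08658, 0.30736 (working shown to 5 dp, full precision carried).
The largest proportion is 0.30736, i.e. d = 0.307 to 3 decimal places.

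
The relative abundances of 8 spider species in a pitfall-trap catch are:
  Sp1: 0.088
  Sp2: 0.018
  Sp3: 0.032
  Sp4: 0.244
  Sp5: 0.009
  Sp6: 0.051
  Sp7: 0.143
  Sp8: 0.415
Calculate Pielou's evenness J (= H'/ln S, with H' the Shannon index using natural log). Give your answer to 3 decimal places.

H' = −Σ pᵢ ln pᵢ = −((-0.21388) + (-0.07231) + (-0.11014) + (-0.34418) + (-0.04239) + (-0.15177) + (-0.27812) + (-0.36498)) = 1.57779 (working shown to 5 dp, full precision carried).
With S = 8 species, ln S = 2.07944, so J = 1.57779/2.07944 = 0.75876, i.e. 0.759 to 3 decimal places.

0.759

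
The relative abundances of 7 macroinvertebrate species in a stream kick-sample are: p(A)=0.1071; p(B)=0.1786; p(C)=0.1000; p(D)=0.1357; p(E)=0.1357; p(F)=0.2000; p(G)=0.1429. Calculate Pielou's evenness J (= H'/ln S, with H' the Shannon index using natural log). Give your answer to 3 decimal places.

0.986

H' = −Σ pᵢ ln pᵢ = −((-0.23926) + (-0.30766) + (-0.23026) + (-0.27103) + (-0.27103) + (-0.32189) + (-0.27803)) = 1.91916 (working shown to 5 dp, full precision carried).
With S = 7 species, ln S = 1.94591, so J = 1.91916/1.94591 = 0.98625, i.e. 0.986 to 3 decimal places.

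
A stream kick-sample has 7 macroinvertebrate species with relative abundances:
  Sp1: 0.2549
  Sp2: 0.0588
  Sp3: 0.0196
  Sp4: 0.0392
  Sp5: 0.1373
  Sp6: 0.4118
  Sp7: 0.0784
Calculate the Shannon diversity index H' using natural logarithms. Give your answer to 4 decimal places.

Each pᵢ ln pᵢ term (working shown to 6 dp, full precision carried): 0.2549×(-1.366884)=-0.348419, 0.0588×(-2.833613)=-0.166616, 0.0196×(-3.932226)=-0.077072, 0.0392×(-3.239079)=-0.126972, 0.1373×(-1.985587)=-0.272621, 0.4118×(-0.887217)=-0.365356, 0.0784×(-2.545931)=-0.199601.
Sum = -1.556657, so H' = 1.5567.

1.5567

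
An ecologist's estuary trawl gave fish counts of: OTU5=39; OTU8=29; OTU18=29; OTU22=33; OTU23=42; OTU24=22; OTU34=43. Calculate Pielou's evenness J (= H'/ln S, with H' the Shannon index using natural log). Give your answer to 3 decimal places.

Total N = 39+29+29+33+42+22+43 = 237, so the proportions are 0.16456, 0.12236, 0.12236, 0.13924, 0.17722, 0.09283, 0.18143 (working shown to 5 dp, full precision carried).
H' = −Σ pᵢ ln pᵢ = −((-0.29694) + (-0.25706) + (-0.25706) + (-0.27452) + (-0.30665) + (-0.22065) + (-0.30968)) = 1.92256.
With S = 7 species, ln S = 1.94591, so J = 1.92256/1.94591 = 0.98800, i.e. 0.988 to 3 decimal places.

0.988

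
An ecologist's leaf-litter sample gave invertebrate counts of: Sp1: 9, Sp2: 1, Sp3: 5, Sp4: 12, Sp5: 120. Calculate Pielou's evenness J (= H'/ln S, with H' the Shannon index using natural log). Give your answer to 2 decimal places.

Total N = 9+1+5+12+120 = 147, so the proportions are 0.0612, 0.0068, 0.034, 0.0816, 0.8163 (working shown to 4 dp, full precision carried).
H' = −Σ pᵢ ln pᵢ = −((-0.1710) + (-0.0339) + (-0.1150) + (-0.2045) + (-0.1657)) = 0.6902.
With S = 5 species, ln S = 1.6094, so J = 0.6902/1.6094 = 0.4288, i.e. 0.43 to 2 decimal places.

0.43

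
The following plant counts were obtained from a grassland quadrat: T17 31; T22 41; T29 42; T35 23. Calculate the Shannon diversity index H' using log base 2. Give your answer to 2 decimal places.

Total N = 31+41+42+23 = 137, so the proportions are 0.2263, 0.2993, 0.3066, 0.1679 (working shown to 4 dp, full precision carried).
Each pᵢ log₂ pᵢ term: 0.2263×(-2.1438)=-0.4851, 0.2993×(-1.7405)=-0.5209, 0.3066×(-1.7057)=-0.5229, 0.1679×(-2.5745)=-0.4322.
Sum = -1.9611, so H' = 1.96.

1.96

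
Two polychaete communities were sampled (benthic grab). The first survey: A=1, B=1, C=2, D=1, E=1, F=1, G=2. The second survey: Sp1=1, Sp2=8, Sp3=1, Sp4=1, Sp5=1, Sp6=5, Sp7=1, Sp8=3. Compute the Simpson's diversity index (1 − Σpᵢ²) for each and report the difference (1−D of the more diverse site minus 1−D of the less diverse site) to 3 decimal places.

0.073

The first survey: N=9, proportions 0.11111, 0.11111, 0.22222, 0.11111, 0.11111, 0.11111, 0.22222, giving 1−D = 0.83951 (working shown to 5 dp, full precision carried).
The second survey: N=21, proportions 0.04762, 0.38095, 0.04762, 0.04762, 0.04762, 0.2381, 0.04762, 0.14286, giving 1−D = 0.76644.
Difference = |0.83951 − 0.76644| = 0.07307, i.e. 0.073 to 3 decimal places.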